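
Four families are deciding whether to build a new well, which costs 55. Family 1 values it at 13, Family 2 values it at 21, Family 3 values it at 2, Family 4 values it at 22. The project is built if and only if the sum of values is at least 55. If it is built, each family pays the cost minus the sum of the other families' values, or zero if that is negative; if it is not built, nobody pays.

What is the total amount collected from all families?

Total value 58 ≥ cost 55, so it is built.
Family 1: others sum to 45; max(0, 55 - 45) = 10.
Family 2: others sum to 37; max(0, 55 - 37) = 18.
Family 3: others sum to 56; max(0, 55 - 56) = 0.
Family 4: others sum to 36; max(0, 55 - 36) = 19.
Total collected = 10 + 18 + 0 + 19 = 47.

47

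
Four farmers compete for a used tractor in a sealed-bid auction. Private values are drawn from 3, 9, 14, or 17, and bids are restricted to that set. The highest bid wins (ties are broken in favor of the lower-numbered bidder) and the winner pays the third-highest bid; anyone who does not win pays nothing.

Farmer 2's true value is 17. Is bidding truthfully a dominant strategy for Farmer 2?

Check each profile of the others' bids and compare truth against every alternative bid.
Others bid (3, 3, 17): truth gives 14, best alternative gives 0.
Others bid (3, 17, 3): truth gives 14, best alternative gives 0.
Others bid (14, 3, 3): truth gives 14, best alternative gives 0.
Others bid (3, 9, 17): truth gives 8, best alternative gives 0.
Others bid (3, 17, 9): truth gives 8, best alternative gives 0.
Others bid (9, 3, 17): truth gives 8, best alternative gives 0.
(Remaining 58 profiles checked similarly; truth is weakly best in each.)
In every case the truthful bid is at least as good as any alternative, so it is a dominant strategy.

Yes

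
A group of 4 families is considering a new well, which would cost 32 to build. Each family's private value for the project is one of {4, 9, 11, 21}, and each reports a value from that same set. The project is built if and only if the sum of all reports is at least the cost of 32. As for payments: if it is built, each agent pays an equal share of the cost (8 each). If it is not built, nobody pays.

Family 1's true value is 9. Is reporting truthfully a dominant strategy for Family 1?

Consider the case where Family 2 reports 4, Family 3 reports 4 and Family 4 reports 4.
Truthful report 9: project not built, utility 0.
Report 21 instead: project built, pays 8, utility 9 - 8 = 1.
Since 1 > 0, reporting 21 is strictly better here, so truthful reporting is not dominant.

No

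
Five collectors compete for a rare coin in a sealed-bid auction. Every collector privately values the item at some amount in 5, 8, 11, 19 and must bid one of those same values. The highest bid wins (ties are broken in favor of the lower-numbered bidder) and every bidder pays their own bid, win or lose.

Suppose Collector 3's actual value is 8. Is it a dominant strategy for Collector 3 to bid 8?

No

Consider the case where Collector 1 bids 5, Collector 2 bids 5, Collector 4 bids 5 and Collector 5 bids 11.
Truthful bid 8: loses but pays 8, utility -8.
Bid 5 instead: loses but pays 5, utility -5.
Since -5 > -8, bidding 5 is strictly better here, so truthful bidding is not dominant.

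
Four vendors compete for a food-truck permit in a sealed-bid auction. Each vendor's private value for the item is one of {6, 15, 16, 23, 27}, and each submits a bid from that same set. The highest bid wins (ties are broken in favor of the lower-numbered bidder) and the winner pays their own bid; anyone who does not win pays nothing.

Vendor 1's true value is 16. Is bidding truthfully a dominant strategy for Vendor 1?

No

Consider the case where Vendor 2 bids 6, Vendor 3 bids 6 and Vendor 4 bids 6.
Truthful bid 16: wins, pays 16, utility 16 - 16 = 0.
Bid 6 instead: wins, pays 6, utility 16 - 6 = 10.
Since 10 > 0, bidding 6 is strictly better here, so truthful bidding is not dominant.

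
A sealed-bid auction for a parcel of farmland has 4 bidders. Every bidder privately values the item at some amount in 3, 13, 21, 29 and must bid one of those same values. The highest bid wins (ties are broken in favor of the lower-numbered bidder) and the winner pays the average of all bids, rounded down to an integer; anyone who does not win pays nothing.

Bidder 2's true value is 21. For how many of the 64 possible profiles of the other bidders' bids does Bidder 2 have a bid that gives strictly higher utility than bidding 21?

20

Others bid (3, 3, 3): truth gives 14; bid 13 gives 16 > 14. Violating.
Others bid (3, 3, 13): truth gives 11; bid 13 gives 13 > 11. Violating.
Others bid (3, 3, 29): truth gives 0; bid 29 gives 5 > 0. Violating.
Others bid (3, 13, 3): truth gives 11; bid 13 gives 13 > 11. Violating.
Others bid (3, 3, 21): truth gives 9; no alternative beats it.
Others bid (3, 13, 21): truth gives 7; no alternative beats it.
(Checking all 64 profiles: 20 have a profitable deviation, 44 do not.)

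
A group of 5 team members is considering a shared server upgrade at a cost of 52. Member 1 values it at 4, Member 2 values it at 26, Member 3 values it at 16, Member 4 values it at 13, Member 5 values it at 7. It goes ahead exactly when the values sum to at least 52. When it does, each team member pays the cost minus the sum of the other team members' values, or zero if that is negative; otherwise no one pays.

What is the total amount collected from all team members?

14

Total value 66 ≥ cost 52, so it is built.
Member 1: others sum to 62; max(0, 52 - 62) = 0.
Member 2: others sum to 40; max(0, 52 - 40) = 12.
Member 3: others sum to 50; max(0, 52 - 50) = 2.
Member 4: others sum to 53; max(0, 52 - 53) = 0.
Member 5: others sum to 59; max(0, 52 - 59) = 0.
Total collected = 0 + 12 + 2 + 0 + 0 = 14.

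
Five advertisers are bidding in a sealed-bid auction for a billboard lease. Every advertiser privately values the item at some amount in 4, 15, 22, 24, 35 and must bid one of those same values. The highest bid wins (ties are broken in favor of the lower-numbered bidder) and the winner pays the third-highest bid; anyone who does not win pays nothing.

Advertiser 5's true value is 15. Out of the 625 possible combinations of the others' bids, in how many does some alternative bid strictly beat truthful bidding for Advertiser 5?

12

Others bid (4, 4, 4, 15): truth gives 0; bid 22 gives 11 > 0. Violating.
Others bid (4, 4, 4, 22): truth gives 0; bid 24 gives 11 > 0. Violating.
Others bid (4, 4, 4, 24): truth gives 0; bid 35 gives 11 > 0. Violating.
Others bid (4, 4, 15, 4): truth gives 0; bid 22 gives 11 > 0. Violating.
Others bid (4, 4, 4, 4): truth gives 11; no alternative beats it.
Others bid (4, 4, 4, 35): truth gives 0; no alternative beats it.
(Checking all 625 profiles: 12 have a profitable deviation, 613 do not.)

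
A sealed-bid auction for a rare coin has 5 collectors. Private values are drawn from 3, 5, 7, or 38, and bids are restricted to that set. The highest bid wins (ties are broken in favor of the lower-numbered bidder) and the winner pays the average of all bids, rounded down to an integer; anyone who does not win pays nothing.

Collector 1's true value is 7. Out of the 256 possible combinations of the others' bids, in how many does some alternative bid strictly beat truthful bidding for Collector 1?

Others bid (3, 3, 3, 5): truth gives 3; bid 5 gives 4 > 3. Violating.
Others bid (3, 3, 5, 3): truth gives 3; bid 5 gives 4 > 3. Violating.
Others bid (3, 5, 3, 3): truth gives 3; bid 5 gives 4 > 3. Violating.
Others bid (3, 5, 5, 5): truth gives 2; bid 5 gives 3 > 2. Violating.
Others bid (3, 3, 3, 3): truth gives 4; no alternative beats it.
Others bid (3, 3, 3, 7): truth gives 3; no alternative beats it.
(Checking all 256 profiles: 8 have a profitable deviation, 248 do not.)

8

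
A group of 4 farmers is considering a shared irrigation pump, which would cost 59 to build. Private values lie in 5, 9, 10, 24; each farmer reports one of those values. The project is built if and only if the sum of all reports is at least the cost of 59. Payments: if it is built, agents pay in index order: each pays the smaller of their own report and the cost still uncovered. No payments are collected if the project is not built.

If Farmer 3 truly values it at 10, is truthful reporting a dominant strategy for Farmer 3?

Consider the case where Farmer 1 reports 5, Farmer 2 reports 24 and Farmer 4 reports 24.
Truthful report 10: project built, pays 10, utility 10 - 10 = 0.
Report 9 instead: project built, pays 9, utility 10 - 9 = 1.
Since 1 > 0, reporting 9 is strictly better here, so truthful reporting is not dominant.

No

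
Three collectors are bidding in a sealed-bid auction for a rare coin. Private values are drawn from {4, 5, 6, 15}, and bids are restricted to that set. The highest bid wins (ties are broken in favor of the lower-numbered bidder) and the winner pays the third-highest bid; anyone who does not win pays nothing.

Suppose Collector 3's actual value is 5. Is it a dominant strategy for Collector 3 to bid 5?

Consider the case where Collector 1 bids 4 and Collector 2 bids 5.
Truthful bid 5: loses, pays 0, utility 0.
Bid 6 instead: wins, pays 4, utility 5 - 4 = 1.
Since 1 > 0, bidding 6 is strictly better here, so truthful bidding is not dominant.

No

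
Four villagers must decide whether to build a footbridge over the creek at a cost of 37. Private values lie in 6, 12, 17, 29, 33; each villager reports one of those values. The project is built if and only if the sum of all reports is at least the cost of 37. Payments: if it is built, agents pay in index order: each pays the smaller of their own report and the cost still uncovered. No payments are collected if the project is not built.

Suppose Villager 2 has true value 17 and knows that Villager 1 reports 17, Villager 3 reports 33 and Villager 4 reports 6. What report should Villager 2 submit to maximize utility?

Report 6: project built, pays 6, utility 17 - 6 = 11.
Report 12: project built, pays 12, utility 17 - 12 = 5.
Report 17: project built, pays 17, utility 17 - 17 = 0.
Report 29: project built, pays 20, utility 17 - 20 = -3.
Report 33: project built, pays 20, utility 17 - 20 = -3.
The best choice is 6 with utility 11.

6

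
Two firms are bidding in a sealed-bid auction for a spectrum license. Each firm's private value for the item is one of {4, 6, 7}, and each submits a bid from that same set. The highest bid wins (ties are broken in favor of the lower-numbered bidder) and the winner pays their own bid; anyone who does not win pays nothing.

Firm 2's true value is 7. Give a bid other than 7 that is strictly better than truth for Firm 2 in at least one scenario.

Suppose Firm 1 bids 4.
Bid 7: wins, pays 7, utility 7 - 7 = 0.
Bid 6: wins, pays 6, utility 7 - 6 = 1.
So bidding 6 beats truth here (1 > 0).

6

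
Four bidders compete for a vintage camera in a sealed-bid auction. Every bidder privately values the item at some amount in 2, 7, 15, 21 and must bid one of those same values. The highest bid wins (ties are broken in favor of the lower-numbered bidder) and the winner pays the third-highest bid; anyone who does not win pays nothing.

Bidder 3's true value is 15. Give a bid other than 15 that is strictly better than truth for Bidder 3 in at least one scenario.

Suppose Bidder 1 bids 2, Bidder 2 bids 2 and Bidder 4 bids 21.
Bid 15: loses, pays 0, utility 0.
Bid 21: wins, pays 2, utility 15 - 2 = 13.
So bidding 21 beats truth here (13 > 0).

21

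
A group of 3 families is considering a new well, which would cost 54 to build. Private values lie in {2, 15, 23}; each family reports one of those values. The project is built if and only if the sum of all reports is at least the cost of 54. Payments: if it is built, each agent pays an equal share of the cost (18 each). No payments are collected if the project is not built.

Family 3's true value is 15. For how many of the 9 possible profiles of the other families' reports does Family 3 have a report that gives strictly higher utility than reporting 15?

1

Others report (23, 23): truth gives -3; report 2 gives 0 > -3. Violating.
Others report (2, 2): truth gives 0; no alternative beats it.
Others report (2, 15): truth gives 0; no alternative beats it.
(Checking all 9 profiles: 1 has a profitable deviation, 8 do not.)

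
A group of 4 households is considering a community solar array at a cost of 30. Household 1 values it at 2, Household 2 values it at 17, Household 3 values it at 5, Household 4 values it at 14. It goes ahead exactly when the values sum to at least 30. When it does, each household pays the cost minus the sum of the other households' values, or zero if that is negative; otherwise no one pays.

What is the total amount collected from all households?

Total value 38 ≥ cost 30, so it is built.
Household 1: others sum to 36; max(0, 30 - 36) = 0.
Household 2: others sum to 21; max(0, 30 - 21) = 9.
Household 3: others sum to 33; max(0, 30 - 33) = 0.
Household 4: others sum to 24; max(0, 30 - 24) = 6.
Total collected = 0 + 9 + 0 + 6 = 15.

15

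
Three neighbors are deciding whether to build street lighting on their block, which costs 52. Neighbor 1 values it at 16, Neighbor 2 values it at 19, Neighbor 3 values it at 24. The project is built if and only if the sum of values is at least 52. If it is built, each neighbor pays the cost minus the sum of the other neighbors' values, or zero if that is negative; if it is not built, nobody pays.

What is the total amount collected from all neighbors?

38

Total value 59 ≥ cost 52, so it is built.
Neighbor 1: others sum to 43; max(0, 52 - 43) = 9.
Neighbor 2: others sum to 40; max(0, 52 - 40) = 12.
Neighbor 3: others sum to 35; max(0, 52 - 35) = 17.
Total collected = 9 + 12 + 17 = 38.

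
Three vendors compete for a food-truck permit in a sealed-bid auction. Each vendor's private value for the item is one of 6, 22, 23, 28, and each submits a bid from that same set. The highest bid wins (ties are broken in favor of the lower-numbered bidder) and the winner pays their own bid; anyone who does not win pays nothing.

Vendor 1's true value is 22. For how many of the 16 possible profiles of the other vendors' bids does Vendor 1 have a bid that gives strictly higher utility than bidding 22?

1

Others bid (6, 6): truth gives 0; bid 6 gives 16 > 0. Violating.
Others bid (6, 22): truth gives 0; no alternative beats it.
Others bid (6, 23): truth gives 0; no alternative beats it.
(Checking all 16 profiles: 1 has a profitable deviation, 15 do not.)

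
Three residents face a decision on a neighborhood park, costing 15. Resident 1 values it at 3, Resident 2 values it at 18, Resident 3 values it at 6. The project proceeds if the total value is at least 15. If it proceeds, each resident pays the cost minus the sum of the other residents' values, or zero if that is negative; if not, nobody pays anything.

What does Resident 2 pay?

Total value 27 ≥ cost 15, so the project is built.
The other residents' values sum to 9.
Cost minus that sum is 15 - 9 = 6.

6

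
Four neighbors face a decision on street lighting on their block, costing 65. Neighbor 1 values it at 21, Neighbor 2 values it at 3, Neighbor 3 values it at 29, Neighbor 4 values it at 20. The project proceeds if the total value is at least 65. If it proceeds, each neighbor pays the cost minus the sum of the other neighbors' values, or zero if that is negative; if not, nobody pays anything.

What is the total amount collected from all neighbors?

Total value 73 ≥ cost 65, so it is built.
Neighbor 1: others sum to 52; max(0, 65 - 52) = 13.
Neighbor 2: others sum to 70; max(0, 65 - 70) = 0.
Neighbor 3: others sum to 44; max(0, 65 - 44) = 21.
Neighbor 4: others sum to 53; max(0, 65 - 53) = 12.
Total collected = 13 + 0 + 21 + 12 = 46.

46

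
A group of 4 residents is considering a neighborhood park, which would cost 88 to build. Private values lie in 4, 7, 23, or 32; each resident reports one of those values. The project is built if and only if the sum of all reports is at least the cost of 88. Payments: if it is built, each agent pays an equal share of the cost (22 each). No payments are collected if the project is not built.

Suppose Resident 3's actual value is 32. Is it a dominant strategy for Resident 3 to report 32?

Check each profile of the others' reports and compare truth against every alternative report.
Others report (4, 23, 32): truth gives 10, best alternative gives 0.
Others report (4, 32, 23): truth gives 10, best alternative gives 0.
Others report (7, 23, 32): truth gives 10, best alternative gives 0.
Others report (7, 32, 23): truth gives 10, best alternative gives 0.
Others report (23, 4, 32): truth gives 10, best alternative gives 0.
Others report (23, 7, 32): truth gives 10, best alternative gives 0.
(Remaining 58 profiles checked similarly; truth is weakly best in each.)
In every case the truthful report is at least as good as any alternative, so it is a dominant strategy.

Yes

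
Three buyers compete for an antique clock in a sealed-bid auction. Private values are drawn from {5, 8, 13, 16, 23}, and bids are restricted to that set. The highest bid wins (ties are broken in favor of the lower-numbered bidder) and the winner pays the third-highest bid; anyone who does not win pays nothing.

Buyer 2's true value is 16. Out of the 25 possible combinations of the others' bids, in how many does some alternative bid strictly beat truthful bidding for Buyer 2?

6

Others bid (5, 23): truth gives 0; bid 23 gives 11 > 0. Violating.
Others bid (8, 23): truth gives 0; bid 23 gives 8 > 0. Violating.
Others bid (13, 23): truth gives 0; bid 23 gives 3 > 0. Violating.
Others bid (16, 5): truth gives 0; bid 23 gives 11 > 0. Violating.
Others bid (5, 5): truth gives 11; no alternative beats it.
Others bid (5, 8): truth gives 11; no alternative beats it.
(Checking all 25 profiles: 6 have a profitable deviation, 19 do not.)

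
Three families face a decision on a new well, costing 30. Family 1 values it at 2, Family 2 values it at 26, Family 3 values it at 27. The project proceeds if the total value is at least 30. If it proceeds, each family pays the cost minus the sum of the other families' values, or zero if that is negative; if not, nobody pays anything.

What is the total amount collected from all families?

Total value 55 ≥ cost 30, so it is built.
Family 1: others sum to 53; max(0, 30 - 53) = 0.
Family 2: others sum to 29; max(0, 30 - 29) = 1.
Family 3: others sum to 28; max(0, 30 - 28) = 2.
Total collected = 0 + 1 + 2 = 3.

3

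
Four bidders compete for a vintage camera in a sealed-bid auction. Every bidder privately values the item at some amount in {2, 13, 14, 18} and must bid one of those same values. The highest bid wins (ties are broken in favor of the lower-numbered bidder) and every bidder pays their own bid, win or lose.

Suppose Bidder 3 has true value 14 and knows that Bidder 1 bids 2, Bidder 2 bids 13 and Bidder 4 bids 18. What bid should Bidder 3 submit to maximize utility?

2

Bid 2: loses but pays 2, utility -2.
Bid 13: loses but pays 13, utility -13.
Bid 14: loses but pays 14, utility -14.
Bid 18: wins, pays 18, utility 14 - 18 = -4.
The best choice is 2 with utility -2.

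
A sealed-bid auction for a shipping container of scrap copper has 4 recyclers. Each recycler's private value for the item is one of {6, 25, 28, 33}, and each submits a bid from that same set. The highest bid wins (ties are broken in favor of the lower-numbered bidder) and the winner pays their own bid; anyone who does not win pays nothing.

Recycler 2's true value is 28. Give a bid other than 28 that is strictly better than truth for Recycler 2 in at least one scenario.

Suppose Recycler 1 bids 6, Recycler 3 bids 6 and Recycler 4 bids 6.
Bid 28: wins, pays 28, utility 28 - 28 = 0.
Bid 25: wins, pays 25, utility 28 - 25 = 3.
So bidding 25 beats truth here (3 > 0).

25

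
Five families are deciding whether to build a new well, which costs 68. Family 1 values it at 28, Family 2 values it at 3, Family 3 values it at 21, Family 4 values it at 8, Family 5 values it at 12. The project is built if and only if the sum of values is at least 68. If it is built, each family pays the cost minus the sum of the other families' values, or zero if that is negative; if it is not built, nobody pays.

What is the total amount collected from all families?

53

Total value 72 ≥ cost 68, so it is built.
Family 1: others sum to 44; max(0, 68 - 44) = 24.
Family 2: others sum to 69; max(0, 68 - 69) = 0.
Family 3: others sum to 51; max(0, 68 - 51) = 17.
Family 4: others sum to 64; max(0, 68 - 64) = 4.
Family 5: others sum to 60; max(0, 68 - 60) = 8.
Total collected = 24 + 0 + 17 + 4 + 8 = 53.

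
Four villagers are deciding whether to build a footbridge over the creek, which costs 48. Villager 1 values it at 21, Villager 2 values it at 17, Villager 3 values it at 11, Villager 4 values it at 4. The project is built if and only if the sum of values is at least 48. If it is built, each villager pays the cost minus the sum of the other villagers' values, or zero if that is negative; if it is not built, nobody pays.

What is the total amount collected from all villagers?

34

Total value 53 ≥ cost 48, so it is built.
Villager 1: others sum to 32; max(0, 48 - 32) = 16.
Villager 2: others sum to 36; max(0, 48 - 36) = 12.
Villager 3: others sum to 42; max(0, 48 - 42) = 6.
Villager 4: others sum to 49; max(0, 48 - 49) = 0.
Total collected = 16 + 12 + 6 + 0 = 34.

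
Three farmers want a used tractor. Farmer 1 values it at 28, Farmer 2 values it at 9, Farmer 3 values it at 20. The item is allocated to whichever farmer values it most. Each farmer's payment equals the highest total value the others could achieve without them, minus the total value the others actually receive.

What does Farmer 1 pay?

Farmer 1 has the highest value and receives the item.
Without Farmer 1, the item would go to the next-highest value, 20, so the others could achieve 20.
With Farmer 1 present and winning, the others receive nothing, so their total is 0.
Payment = 20 - 0 = 20.

20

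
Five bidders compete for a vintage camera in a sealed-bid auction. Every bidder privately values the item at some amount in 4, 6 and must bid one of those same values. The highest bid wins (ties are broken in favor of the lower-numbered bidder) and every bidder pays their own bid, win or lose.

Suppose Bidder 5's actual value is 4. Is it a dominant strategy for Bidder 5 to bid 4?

Consider the case where Bidder 1 bids 4, Bidder 2 bids 4, Bidder 3 bids 4 and Bidder 4 bids 4.
Truthful bid 4: loses but pays 4, utility -4.
Bid 6 instead: wins, pays 6, utility 4 - 6 = -2.
Since -2 > -4, bidding 6 is strictly better here, so truthful bidding is not dominant.

No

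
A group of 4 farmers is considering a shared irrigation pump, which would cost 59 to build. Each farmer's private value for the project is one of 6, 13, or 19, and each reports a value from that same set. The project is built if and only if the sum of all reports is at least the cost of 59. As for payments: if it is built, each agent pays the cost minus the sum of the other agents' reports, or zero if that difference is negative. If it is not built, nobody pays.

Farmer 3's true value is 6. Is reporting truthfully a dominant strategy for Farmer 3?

Yes

Check each profile of the others' reports and compare truth against every alternative report.
Others report (13, 19, 19): truth gives 0, best alternative gives -2.
Others report (19, 13, 19): truth gives 0, best alternative gives -2.
Others report (19, 19, 13): truth gives 0, best alternative gives -2.
Others report (19, 19, 19): truth gives 4, best alternative gives 4.
Others report (6, 6, 6): truth gives 0, best alternative gives 0.
Others report (6, 6, 13): truth gives 0, best alternative gives 0.
(Remaining 21 profiles checked similarly; truth is weakly best in each.)
In every case the truthful report is at least as good as any alternative, so it is a dominant strategy.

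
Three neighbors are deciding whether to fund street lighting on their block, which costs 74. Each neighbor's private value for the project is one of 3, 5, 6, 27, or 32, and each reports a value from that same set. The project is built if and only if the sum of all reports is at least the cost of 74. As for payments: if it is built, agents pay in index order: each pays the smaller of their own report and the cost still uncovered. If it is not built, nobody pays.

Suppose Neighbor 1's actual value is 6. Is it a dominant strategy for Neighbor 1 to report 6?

Check each profile of the others' reports and compare truth against every alternative report.
Others report (3, 3): truth gives 0, best alternative gives 0.
Others report (3, 5): truth gives 0, best alternative gives 0.
Others report (3, 6): truth gives 0, best alternative gives 0.
Others report (3, 27): truth gives 0, best alternative gives 0.
Others report (3, 32): truth gives 0, best alternative gives 0.
Others report (5, 3): truth gives 0, best alternative gives 0.
(Remaining 19 profiles checked similarly; truth is weakly best in each.)
In every case the truthful report is at least as good as any alternative, so it is a dominant strategy.

Yes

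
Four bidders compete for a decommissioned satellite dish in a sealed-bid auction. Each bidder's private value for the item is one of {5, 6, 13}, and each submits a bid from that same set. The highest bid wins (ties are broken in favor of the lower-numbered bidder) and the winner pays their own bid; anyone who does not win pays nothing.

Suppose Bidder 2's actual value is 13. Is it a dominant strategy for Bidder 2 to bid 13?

Consider the case where Bidder 1 bids 5, Bidder 3 bids 5 and Bidder 4 bids 5.
Truthful bid 13: wins, pays 13, utility 13 - 13 = 0.
Bid 6 instead: wins, pays 6, utility 13 - 6 = 7.
Since 7 > 0, bidding 6 is strictly better here, so truthful bidding is not dominant.

No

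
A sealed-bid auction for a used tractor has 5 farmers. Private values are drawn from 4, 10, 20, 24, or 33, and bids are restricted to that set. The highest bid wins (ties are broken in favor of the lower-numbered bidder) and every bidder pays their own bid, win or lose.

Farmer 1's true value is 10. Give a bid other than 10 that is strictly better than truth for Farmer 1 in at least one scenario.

4

Suppose Farmer 2 bids 4, Farmer 3 bids 4, Farmer 4 bids 4 and Farmer 5 bids 4.
Bid 10: wins, pays 10, utility 10 - 10 = 0.
Bid 4: wins, pays 4, utility 10 - 4 = 6.
So bidding 4 beats truth here (6 > 0).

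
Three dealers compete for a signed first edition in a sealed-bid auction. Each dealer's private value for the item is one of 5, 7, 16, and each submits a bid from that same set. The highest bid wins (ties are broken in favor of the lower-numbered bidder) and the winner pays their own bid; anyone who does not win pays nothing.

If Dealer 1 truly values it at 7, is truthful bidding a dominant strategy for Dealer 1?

No

Consider the case where Dealer 2 bids 5 and Dealer 3 bids 5.
Truthful bid 7: wins, pays 7, utility 7 - 7 = 0.
Bid 5 instead: wins, pays 5, utility 7 - 5 = 2.
Since 2 > 0, bidding 5 is strictly better here, so truthful bidding is not dominant.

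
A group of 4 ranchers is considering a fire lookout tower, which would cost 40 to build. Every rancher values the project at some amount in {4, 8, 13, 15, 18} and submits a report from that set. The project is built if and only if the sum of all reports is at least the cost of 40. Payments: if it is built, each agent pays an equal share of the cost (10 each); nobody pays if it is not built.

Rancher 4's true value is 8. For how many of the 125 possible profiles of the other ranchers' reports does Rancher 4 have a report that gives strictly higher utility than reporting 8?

21

Others report (4, 13, 15): truth gives -2; report 4 gives 0 > -2. Violating.
Others report (4, 13, 18): truth gives -2; report 4 gives 0 > -2. Violating.
Others report (4, 15, 13): truth gives -2; report 4 gives 0 > -2. Violating.
Others report (4, 15, 15): truth gives -2; report 4 gives 0 > -2. Violating.
Others report (4, 4, 4): truth gives 0; no alternative beats it.
Others report (4, 4, 8): truth gives 0; no alternative beats it.
(Checking all 125 profiles: 21 have a profitable deviation, 104 do not.)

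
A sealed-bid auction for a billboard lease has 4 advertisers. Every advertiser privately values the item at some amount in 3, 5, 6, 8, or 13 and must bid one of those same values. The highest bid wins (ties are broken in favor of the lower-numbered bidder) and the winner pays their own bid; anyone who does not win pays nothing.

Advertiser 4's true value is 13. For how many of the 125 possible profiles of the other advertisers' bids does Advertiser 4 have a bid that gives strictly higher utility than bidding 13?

27

Others bid (3, 3, 3): truth gives 0; bid 5 gives 8 > 0. Violating.
Others bid (3, 3, 5): truth gives 0; bid 6 gives 7 > 0. Violating.
Others bid (3, 3, 6): truth gives 0; bid 8 gives 5 > 0. Violating.
Others bid (3, 5, 3): truth gives 0; bid 6 gives 7 > 0. Violating.
Others bid (3, 3, 8): truth gives 0; no alternative beats it.
Others bid (3, 3, 13): truth gives 0; no alternative beats it.
(Checking all 125 profiles: 27 have a profitable deviation, 98 do not.)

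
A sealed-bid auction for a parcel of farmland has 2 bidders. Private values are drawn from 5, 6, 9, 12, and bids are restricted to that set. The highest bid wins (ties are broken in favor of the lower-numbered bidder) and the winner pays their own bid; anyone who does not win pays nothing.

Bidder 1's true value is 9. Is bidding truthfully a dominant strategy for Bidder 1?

No

Consider the case where Bidder 2 bids 5.
Truthful bid 9: wins, pays 9, utility 9 - 9 = 0.
Bid 5 instead: wins, pays 5, utility 9 - 5 = 4.
Since 4 > 0, bidding 5 is strictly better here, so truthful bidding is not dominant.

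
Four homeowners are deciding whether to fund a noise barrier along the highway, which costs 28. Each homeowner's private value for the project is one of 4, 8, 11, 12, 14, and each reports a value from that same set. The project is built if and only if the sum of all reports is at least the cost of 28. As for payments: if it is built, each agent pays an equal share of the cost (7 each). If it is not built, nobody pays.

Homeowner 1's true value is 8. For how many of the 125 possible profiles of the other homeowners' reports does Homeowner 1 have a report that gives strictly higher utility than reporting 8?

6

Others report (4, 4, 8): truth gives 0; report 12 gives 1 > 0. Violating.
Others report (4, 4, 11): truth gives 0; report 11 gives 1 > 0. Violating.
Others report (4, 8, 4): truth gives 0; report 12 gives 1 > 0. Violating.
Others report (4, 11, 4): truth gives 0; report 11 gives 1 > 0. Violating.
Others report (4, 4, 4): truth gives 0; no alternative beats it.
Others report (4, 4, 12): truth gives 1; no alternative beats it.
(Checking all 125 profiles: 6 have a profitable deviation, 119 do not.)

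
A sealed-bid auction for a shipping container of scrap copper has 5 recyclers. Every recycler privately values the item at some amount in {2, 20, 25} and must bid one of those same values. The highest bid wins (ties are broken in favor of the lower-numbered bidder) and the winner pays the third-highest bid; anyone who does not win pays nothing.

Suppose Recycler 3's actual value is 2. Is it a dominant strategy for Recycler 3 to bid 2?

Yes

Check each profile of the others' bids and compare truth against every alternative bid.
Others bid (2, 2, 20, 20): truth gives 0, best alternative gives -18.
Others bid (2, 2, 2, 2): truth gives 0, best alternative gives 0.
Others bid (2, 2, 2, 20): truth gives 0, best alternative gives 0.
Others bid (2, 2, 2, 25): truth gives 0, best alternative gives 0.
Others bid (2, 2, 20, 2): truth gives 0, best alternative gives 0.
Others bid (2, 2, 20, 25): truth gives 0, best alternative gives 0.
(Remaining 75 profiles checked similarly; truth is weakly best in each.)
In every case the truthful bid is at least as good as any alternative, so it is a dominant strategy.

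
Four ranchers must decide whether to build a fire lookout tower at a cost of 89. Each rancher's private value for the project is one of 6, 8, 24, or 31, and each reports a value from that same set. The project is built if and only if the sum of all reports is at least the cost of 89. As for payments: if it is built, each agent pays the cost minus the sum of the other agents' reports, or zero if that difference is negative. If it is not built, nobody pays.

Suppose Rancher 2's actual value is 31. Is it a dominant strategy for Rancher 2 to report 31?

Yes

Check each profile of the others' reports and compare truth against every alternative report.
Others report (8, 24, 31): truth gives 5, best alternative gives 0.
Others report (8, 31, 24): truth gives 5, best alternative gives 0.
Others report (24, 8, 31): truth gives 5, best alternative gives 0.
Others report (24, 31, 8): truth gives 5, best alternative gives 0.
Others report (31, 8, 24): truth gives 5, best alternative gives 0.
Others report (31, 24, 8): truth gives 5, best alternative gives 0.
(Remaining 58 profiles checked similarly; truth is weakly best in each.)
In every case the truthful report is at least as good as any alternative, so it is a dominant strategy.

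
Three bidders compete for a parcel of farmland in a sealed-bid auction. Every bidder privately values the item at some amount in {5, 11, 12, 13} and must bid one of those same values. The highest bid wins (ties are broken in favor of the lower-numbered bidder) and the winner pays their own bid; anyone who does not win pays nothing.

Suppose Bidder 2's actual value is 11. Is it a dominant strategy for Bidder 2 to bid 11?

Yes

Check each profile of the others' bids and compare truth against every alternative bid.
Others bid (5, 5): truth gives 0, best alternative gives 0.
Others bid (5, 11): truth gives 0, best alternative gives 0.
Others bid (5, 12): truth gives 0, best alternative gives 0.
Others bid (5, 13): truth gives 0, best alternative gives 0.
Others bid (11, 5): truth gives 0, best alternative gives 0.
Others bid (11, 11): truth gives 0, best alternative gives 0.
(Remaining 10 profiles checked similarly; truth is weakly best in each.)
In every case the truthful bid is at least as good as any alternative, so it is a dominant strategy.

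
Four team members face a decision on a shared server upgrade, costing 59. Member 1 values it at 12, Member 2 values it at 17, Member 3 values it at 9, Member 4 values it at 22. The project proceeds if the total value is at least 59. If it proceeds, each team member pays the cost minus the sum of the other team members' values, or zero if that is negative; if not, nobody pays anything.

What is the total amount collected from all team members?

56

Total value 60 ≥ cost 59, so it is built.
Member 1: others sum to 48; max(0, 59 - 48) = 11.
Member 2: others sum to 43; max(0, 59 - 43) = 16.
Member 3: others sum to 51; max(0, 59 - 51) = 8.
Member 4: others sum to 38; max(0, 59 - 38) = 21.
Total collected = 11 + 16 + 8 + 21 = 56.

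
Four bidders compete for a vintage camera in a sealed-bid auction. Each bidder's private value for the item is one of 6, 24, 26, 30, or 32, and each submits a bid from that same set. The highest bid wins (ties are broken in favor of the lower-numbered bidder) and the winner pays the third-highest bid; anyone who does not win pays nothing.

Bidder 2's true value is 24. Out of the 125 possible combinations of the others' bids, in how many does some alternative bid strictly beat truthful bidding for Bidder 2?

9

Others bid (6, 6, 26): truth gives 0; bid 26 gives 18 > 0. Violating.
Others bid (6, 6, 30): truth gives 0; bid 30 gives 18 > 0. Violating.
Others bid (6, 6, 32): truth gives 0; bid 32 gives 18 > 0. Violating.
Others bid (6, 26, 6): truth gives 0; bid 26 gives 18 > 0. Violating.
Others bid (6, 6, 6): truth gives 18; no alternative beats it.
Others bid (6, 6, 24): truth gives 18; no alternative beats it.
(Checking all 125 profiles: 9 have a profitable deviation, 116 do not.)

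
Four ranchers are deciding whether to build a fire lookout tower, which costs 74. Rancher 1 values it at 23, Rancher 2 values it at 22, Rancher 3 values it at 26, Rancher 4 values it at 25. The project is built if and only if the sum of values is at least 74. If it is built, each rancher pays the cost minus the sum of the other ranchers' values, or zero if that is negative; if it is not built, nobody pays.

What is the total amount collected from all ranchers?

Total value 96 ≥ cost 74, so it is built.
Rancher 1: others sum to 73; max(0, 74 - 73) = 1.
Rancher 2: others sum to 74; max(0, 74 - 74) = 0.
Rancher 3: others sum to 70; max(0, 74 - 70) = 4.
Rancher 4: others sum to 71; max(0, 74 - 71) = 3.
Total collected = 1 + 0 + 4 + 3 = 8.

8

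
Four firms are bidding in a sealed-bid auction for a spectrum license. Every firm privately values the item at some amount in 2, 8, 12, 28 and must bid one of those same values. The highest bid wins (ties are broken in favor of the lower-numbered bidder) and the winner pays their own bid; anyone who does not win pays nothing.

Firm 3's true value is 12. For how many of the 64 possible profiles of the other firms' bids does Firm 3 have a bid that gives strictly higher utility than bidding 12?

2

Others bid (2, 2, 2): truth gives 0; bid 8 gives 4 > 0. Violating.
Others bid (2, 2, 8): truth gives 0; bid 8 gives 4 > 0. Violating.
Others bid (2, 2, 12): truth gives 0; no alternative beats it.
Others bid (2, 2, 28): truth gives 0; no alternative beats it.
(Checking all 64 profiles: 2 have a profitable deviation, 62 do not.)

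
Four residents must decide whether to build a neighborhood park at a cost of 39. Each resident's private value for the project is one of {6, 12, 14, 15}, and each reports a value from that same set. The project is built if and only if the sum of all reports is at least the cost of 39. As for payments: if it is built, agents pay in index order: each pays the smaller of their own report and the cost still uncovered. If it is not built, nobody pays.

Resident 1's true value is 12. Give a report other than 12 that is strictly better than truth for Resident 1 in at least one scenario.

6

Suppose Resident 2 reports 6, Resident 3 reports 12 and Resident 4 reports 15.
Report 12: project built, pays 12, utility 12 - 12 = 0.
Report 6: project built, pays 6, utility 12 - 6 = 6.
So reporting 6 beats truth here (6 > 0).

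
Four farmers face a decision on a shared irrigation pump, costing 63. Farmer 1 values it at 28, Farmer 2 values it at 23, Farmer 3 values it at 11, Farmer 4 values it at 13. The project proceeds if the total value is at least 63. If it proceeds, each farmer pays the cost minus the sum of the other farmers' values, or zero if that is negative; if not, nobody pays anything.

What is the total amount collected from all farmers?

28

Total value 75 ≥ cost 63, so it is built.
Farmer 1: others sum to 47; max(0, 63 - 47) = 16.
Farmer 2: others sum to 52; max(0, 63 - 52) = 11.
Farmer 3: others sum to 64; max(0, 63 - 64) = 0.
Farmer 4: others sum to 62; max(0, 63 - 62) = 1.
Total collected = 16 + 11 + 0 + 1 = 28.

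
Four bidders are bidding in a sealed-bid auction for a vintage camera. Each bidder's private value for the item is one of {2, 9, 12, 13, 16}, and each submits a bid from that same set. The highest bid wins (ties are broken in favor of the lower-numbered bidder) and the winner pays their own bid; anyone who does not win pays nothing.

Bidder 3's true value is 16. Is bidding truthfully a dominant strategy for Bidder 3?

No

Consider the case where Bidder 1 bids 2, Bidder 2 bids 2 and Bidder 4 bids 2.
Truthful bid 16: wins, pays 16, utility 16 - 16 = 0.
Bid 9 instead: wins, pays 9, utility 16 - 9 = 7.
Since 7 > 0, bidding 9 is strictly better here, so truthful bidding is not dominant.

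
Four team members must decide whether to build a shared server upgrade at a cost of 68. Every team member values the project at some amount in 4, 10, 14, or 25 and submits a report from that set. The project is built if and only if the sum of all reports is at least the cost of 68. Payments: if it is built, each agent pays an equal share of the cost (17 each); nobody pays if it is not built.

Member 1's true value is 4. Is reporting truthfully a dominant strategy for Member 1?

Check each profile of the others' reports and compare truth against every alternative report.
Others report (10, 25, 25): truth gives 0, best alternative gives -13.
Others report (25, 10, 25): truth gives 0, best alternative gives -13.
Others report (25, 25, 10): truth gives 0, best alternative gives -13.
Others report (14, 25, 25): truth gives -13, best alternative gives -13.
Others report (25, 14, 25): truth gives -13, best alternative gives -13.
Others report (25, 25, 14): truth gives -13, best alternative gives -13.
(Remaining 58 profiles checked similarly; truth is weakly best in each.)
In every case the truthful report is at least as good as any alternative, so it is a dominant strategy.

Yes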